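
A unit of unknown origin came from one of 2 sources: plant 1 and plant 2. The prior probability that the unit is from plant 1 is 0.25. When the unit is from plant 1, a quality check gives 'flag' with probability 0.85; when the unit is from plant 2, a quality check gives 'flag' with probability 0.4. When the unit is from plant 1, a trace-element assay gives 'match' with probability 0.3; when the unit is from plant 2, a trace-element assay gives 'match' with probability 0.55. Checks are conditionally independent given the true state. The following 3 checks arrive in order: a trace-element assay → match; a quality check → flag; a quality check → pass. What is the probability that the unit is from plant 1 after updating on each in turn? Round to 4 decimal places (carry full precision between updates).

0.0881

After a trace-element assay='match': P(plant 1) = 0.3·0.2500 / (0.3·0.2500 + 0.55·0.7500) ≈ 0.1538
After a quality check='flag': P(plant 1) = 0.85·0.1538 / (0.85·0.1538 + 0.4·0.8462) ≈ 0.2787
After a quality check='pass': P(plant 1) = 0.15·0.2787 / (0.15·0.2787 + 0.6·0.7213) ≈ 0.0881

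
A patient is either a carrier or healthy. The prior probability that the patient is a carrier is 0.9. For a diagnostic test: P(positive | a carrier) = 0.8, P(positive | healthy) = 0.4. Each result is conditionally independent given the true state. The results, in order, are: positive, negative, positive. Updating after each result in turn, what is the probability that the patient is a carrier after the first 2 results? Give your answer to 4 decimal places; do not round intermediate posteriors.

0.8571

After 'positive': P(carrier) = 0.8·0.9000 / (0.8·0.9000 + 0.4·0.1000) ≈ 0.9474
After 'negative': P(carrier) = 0.2·0.9474 / (0.2·0.9474 + 0.6·0.0526) ≈ 0.8571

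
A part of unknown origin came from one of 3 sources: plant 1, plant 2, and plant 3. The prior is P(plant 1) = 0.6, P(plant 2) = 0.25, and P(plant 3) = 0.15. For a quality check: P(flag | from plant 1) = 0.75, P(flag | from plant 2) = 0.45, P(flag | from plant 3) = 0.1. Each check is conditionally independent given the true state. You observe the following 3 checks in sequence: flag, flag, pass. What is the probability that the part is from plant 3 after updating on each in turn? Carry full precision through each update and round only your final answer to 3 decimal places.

0.012

After 'flag': normaliser = 0.75·0.6000 + 0.45·0.2500 + 0.1·0.1500; P(plant 1) ≈ 0.7792, P(plant 2) ≈ 0.1948, P(plant 3) ≈ 0.0260
After 'flag': normaliser = 0.75·0.7792 + 0.45·0.1948 + 0.1·0.0260; P(plant 1) ≈ 0.8662, P(plant 2) ≈ 0.1299, P(plant 3) ≈ 0.0038
After 'pass': normaliser = 0.25·0.8662 + 0.55·0.1299 + 0.9·0.0038; P(plant 1) ≈ 0.7429, P(plant 2) ≈ 0.2452, P(plant 3) ≈ 0.0119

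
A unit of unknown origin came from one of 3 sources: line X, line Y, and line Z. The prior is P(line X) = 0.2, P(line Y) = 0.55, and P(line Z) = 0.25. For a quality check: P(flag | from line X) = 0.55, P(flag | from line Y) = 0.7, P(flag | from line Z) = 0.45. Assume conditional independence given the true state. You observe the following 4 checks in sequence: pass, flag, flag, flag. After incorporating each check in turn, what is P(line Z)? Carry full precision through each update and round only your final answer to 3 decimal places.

0.149

After 'pass': normaliser = 0.45·0.2000 + 0.3·0.5500 + 0.55·0.2500; P(line X) ≈ 0.2293, P(line Y) ≈ 0.4204, P(line Z) ≈ 0.3503
After 'flag': normaliser = 0.55·0.2293 + 0.7·0.4204 + 0.45·0.3503; P(line X) ≈ 0.2182, P(line Y) ≈ 0.5091, P(line Z) ≈ 0.2727
After 'flag': normaliser = 0.55·0.2182 + 0.7·0.5091 + 0.45·0.2727; P(line X) ≈ 0.2003, P(line Y) ≈ 0.5948, P(line Z) ≈ 0.2049
After 'flag': normaliser = 0.55·0.2003 + 0.7·0.5948 + 0.45·0.2049; P(line X) ≈ 0.1781, P(line Y) ≈ 0.6730, P(line Z) ≈ 0.1490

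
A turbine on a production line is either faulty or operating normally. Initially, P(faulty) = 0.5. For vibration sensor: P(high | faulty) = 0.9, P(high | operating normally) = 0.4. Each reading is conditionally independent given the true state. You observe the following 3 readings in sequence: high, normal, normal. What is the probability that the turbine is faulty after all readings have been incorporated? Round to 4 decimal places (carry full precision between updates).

After 'high': P(faulty) = 0.9·0.5000 / (0.9·0.5000 + 0.4·0.5000) ≈ 0.6923
After 'normal': P(faulty) = 0.1·0.6923 / (0.1·0.6923 + 0.6·0.3077) ≈ 0.2727
After 'normal': P(faulty) = 0.1·0.2727 / (0.1·0.2727 + 0.6·0.7273) ≈ 0.0588

0.0588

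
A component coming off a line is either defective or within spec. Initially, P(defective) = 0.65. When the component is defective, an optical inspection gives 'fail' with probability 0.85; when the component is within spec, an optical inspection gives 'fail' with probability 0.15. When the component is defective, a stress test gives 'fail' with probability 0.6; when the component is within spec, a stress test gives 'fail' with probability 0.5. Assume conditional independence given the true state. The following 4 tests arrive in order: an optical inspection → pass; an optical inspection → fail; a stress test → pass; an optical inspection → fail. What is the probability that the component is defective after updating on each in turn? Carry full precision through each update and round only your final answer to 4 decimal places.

0.8938

After an optical inspection='pass': P(defective) = 0.15·0.6500 / (0.15·0.6500 + 0.85·0.3500) ≈ 0.2468
After an optical inspection='fail': P(defective) = 0.85·0.2468 / (0.85·0.2468 + 0.15·0.7532) ≈ 0.6500
After a stress test='pass': P(defective) = 0.4·0.6500 / (0.4·0.6500 + 0.5·0.3500) ≈ 0.5977
After an optical inspection='fail': P(defective) = 0.85·0.5977 / (0.85·0.5977 + 0.15·0.4023) ≈ 0.8938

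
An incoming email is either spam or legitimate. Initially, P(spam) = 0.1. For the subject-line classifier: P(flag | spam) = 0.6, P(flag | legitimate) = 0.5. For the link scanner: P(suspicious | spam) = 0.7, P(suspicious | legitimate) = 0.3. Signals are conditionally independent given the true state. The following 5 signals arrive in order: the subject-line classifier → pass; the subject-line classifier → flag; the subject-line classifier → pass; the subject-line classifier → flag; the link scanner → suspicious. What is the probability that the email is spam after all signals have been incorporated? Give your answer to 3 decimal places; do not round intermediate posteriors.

After the subject-line classifier='pass': P(spam) = 0.4·0.1000 / (0.4·0.1000 + 0.5·0.9000) ≈ 0.0816
After the subject-line classifier='flag': P(spam) = 0.6·0.0816 / (0.6·0.0816 + 0.5·0.9184) ≈ 0.0964
After the subject-line classifier='pass': P(spam) = 0.4·0.0964 / (0.4·0.0964 + 0.5·0.9036) ≈ 0.0786
After the subject-line classifier='flag': P(spam) = 0.6·0.0786 / (0.6·0.0786 + 0.5·0.9214) ≈ 0.0929
After the link scanner='suspicious': P(spam) = 0.7·0.0929 / (0.7·0.0929 + 0.3·0.9071) ≈ 0.1929

0.193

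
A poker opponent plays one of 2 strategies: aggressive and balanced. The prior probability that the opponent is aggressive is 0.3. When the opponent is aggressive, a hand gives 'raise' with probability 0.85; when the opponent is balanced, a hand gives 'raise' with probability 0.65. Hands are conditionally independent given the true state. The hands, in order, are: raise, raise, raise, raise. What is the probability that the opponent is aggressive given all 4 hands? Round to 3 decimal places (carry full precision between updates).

After 'raise': P(aggressive) = 0.85·0.3000 / (0.85·0.3000 + 0.65·0.7000) ≈ 0.3592
After 'raise': P(aggressive) = 0.85·0.3592 / (0.85·0.3592 + 0.65·0.6408) ≈ 0.4229
After 'raise': P(aggressive) = 0.85·0.4229 / (0.85·0.4229 + 0.65·0.5771) ≈ 0.4894
After 'raise': P(aggressive) = 0.85·0.4894 / (0.85·0.4894 + 0.65·0.5106) ≈ 0.5562

0.556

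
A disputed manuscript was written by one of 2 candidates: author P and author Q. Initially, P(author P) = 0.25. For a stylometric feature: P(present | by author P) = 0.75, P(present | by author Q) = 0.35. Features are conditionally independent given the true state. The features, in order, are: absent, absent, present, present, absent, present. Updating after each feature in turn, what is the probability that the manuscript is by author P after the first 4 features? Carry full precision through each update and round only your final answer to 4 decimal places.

0.1846

After 'absent': P(author P) = 0.25·0.2500 / (0.25·0.2500 + 0.65·0.7500) ≈ 0.1136
After 'absent': P(author P) = 0.25·0.1136 / (0.25·0.1136 + 0.65·0.8864) ≈ 0.0470
After 'present': P(author P) = 0.75·0.0470 / (0.75·0.0470 + 0.35·0.9530) ≈ 0.0956
After 'present': P(author P) = 0.75·0.0956 / (0.75·0.0956 + 0.35·0.9044) ≈ 0.1846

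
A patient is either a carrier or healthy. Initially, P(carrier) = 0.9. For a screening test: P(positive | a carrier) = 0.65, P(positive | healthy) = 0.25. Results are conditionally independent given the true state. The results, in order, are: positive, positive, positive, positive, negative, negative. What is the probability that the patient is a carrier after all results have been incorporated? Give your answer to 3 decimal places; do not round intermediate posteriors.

After 'positive': P(carrier) = 0.65·0.9000 / (0.65·0.9000 + 0.25·0.1000) ≈ 0.9590
After 'positive': P(carrier) = 0.65·0.9590 / (0.65·0.9590 + 0.25·0.0410) ≈ 0.9838
After 'positive': P(carrier) = 0.65·0.9838 / (0.65·0.9838 + 0.25·0.0162) ≈ 0.9937
After 'positive': P(carrier) = 0.65·0.9937 / (0.65·0.9937 + 0.25·0.0063) ≈ 0.9976
After 'negative': P(carrier) = 0.35·0.9976 / (0.35·0.9976 + 0.75·0.0024) ≈ 0.9948
After 'negative': P(carrier) = 0.35·0.9948 / (0.35·0.9948 + 0.75·0.0052) ≈ 0.9890

0.989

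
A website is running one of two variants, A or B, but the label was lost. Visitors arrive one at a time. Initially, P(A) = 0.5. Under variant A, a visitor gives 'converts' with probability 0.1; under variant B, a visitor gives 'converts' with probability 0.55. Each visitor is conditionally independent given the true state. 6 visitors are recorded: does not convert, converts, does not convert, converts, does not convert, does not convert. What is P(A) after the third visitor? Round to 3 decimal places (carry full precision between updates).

Each posterior becomes the prior for the next update.
After 'does not convert': P(A) = 0.9·0.5000 / (0.9·0.5000 + 0.45·0.5000) ≈ 0.6667
After 'converts': P(A) = 0.1·0.6667 / (0.1·0.6667 + 0.55·0.3333) ≈ 0.2667
After 'does not convert': P(A) = 0.9·0.2667 / (0.9·0.2667 + 0.45·0.7333) ≈ 0.4211

0.421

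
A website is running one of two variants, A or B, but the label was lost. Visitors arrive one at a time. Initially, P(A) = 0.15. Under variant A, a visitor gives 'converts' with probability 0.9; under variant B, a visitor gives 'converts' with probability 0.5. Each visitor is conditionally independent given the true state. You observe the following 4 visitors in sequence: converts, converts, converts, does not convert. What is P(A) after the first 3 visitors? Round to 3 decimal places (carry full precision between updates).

After 'converts': P(A) = 0.9·0.1500 / (0.9·0.1500 + 0.5·0.8500) ≈ 0.2411
After 'converts': P(A) = 0.9·0.2411 / (0.9·0.2411 + 0.5·0.7589) ≈ 0.3638
After 'converts': P(A) = 0.9·0.3638 / (0.9·0.3638 + 0.5·0.6362) ≈ 0.5072

0.507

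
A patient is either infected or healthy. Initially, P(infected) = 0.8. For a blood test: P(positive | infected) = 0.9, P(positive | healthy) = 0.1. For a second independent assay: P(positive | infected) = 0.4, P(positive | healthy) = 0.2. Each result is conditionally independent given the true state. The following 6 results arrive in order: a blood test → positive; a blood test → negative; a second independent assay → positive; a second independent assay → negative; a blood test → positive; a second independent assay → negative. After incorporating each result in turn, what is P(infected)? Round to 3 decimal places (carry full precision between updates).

0.976

Apply Bayes' rule sequentially, carrying P(infected) forward.
After a blood test='positive': P(infected) = 0.9·0.8000 / (0.9·0.8000 + 0.1·0.2000) ≈ 0.9730
After a blood test='negative': P(infected) = 0.1·0.9730 / (0.1·0.9730 + 0.9·0.0270) ≈ 0.8000
After a second independent assay='positive': P(infected) = 0.4·0.8000 / (0.4·0.8000 + 0.2·0.2000) ≈ 0.8889
After a second independent assay='negative': P(infected) = 0.6·0.8889 / (0.6·0.8889 + 0.8·0.1111) ≈ 0.8571
After a blood test='positive': P(infected) = 0.9·0.8571 / (0.9·0.8571 + 0.1·0.1429) ≈ 0.9818
After a second independent assay='negative': P(infected) = 0.6·0.9818 / (0.6·0.9818 + 0.8·0.0182) ≈ 0.9759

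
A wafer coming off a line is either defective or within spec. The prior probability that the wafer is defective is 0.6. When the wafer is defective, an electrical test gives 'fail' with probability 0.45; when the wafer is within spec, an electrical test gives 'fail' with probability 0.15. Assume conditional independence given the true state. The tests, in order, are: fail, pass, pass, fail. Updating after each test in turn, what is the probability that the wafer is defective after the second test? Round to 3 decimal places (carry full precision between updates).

0.744

After 'fail': P(defective) = 0.45·0.6000 / (0.45·0.6000 + 0.15·0.4000) ≈ 0.8182
After 'pass': P(defective) = 0.55·0.8182 / (0.55·0.8182 + 0.85·0.1818) ≈ 0.7444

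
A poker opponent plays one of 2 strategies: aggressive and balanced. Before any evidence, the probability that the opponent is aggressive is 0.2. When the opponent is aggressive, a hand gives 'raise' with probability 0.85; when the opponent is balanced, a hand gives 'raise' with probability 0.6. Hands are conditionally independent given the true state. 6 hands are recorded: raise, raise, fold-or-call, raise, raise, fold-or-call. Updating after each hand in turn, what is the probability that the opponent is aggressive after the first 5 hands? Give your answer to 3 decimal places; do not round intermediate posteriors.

0.274

After 'raise': P(aggressive) = 0.85·0.2000 / (0.85·0.2000 + 0.6·0.8000) ≈ 0.2615
After 'raise': P(aggressive) = 0.85·0.2615 / (0.85·0.2615 + 0.6·0.7385) ≈ 0.3341
After 'fold-or-call': P(aggressive) = 0.15·0.3341 / (0.15·0.3341 + 0.4·0.6659) ≈ 0.1584
After 'raise': P(aggressive) = 0.85·0.1584 / (0.85·0.1584 + 0.6·0.8416) ≈ 0.2105
After 'raise': P(aggressive) = 0.85·0.2105 / (0.85·0.2105 + 0.6·0.7895) ≈ 0.2741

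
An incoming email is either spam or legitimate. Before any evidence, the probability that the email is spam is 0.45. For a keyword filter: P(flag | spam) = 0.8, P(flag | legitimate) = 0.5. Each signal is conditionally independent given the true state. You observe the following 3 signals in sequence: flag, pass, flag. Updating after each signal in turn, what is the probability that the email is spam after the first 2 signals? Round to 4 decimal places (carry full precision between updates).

After 'flag': P(spam) = 0.8·0.4500 / (0.8·0.4500 + 0.5·0.5500) ≈ 0.5669
After 'pass': P(spam) = 0.2·0.5669 / (0.2·0.5669 + 0.5·0.4331) ≈ 0.3437

0.3437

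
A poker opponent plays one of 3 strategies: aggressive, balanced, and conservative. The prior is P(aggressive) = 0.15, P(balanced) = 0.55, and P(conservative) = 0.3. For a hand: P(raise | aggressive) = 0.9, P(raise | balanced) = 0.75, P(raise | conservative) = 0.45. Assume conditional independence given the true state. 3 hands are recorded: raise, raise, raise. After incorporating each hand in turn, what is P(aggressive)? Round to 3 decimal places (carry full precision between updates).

Each posterior becomes the prior for the next update.
After 'raise': normaliser = 0.9·0.1500 + 0.75·0.5500 + 0.45·0.3000; P(aggressive) ≈ 0.1978, P(balanced) ≈ 0.6044, P(conservative) ≈ 0.1978
After 'raise': normaliser = 0.9·0.1978 + 0.75·0.6044 + 0.45·0.1978; P(aggressive) ≈ 0.2471, P(balanced) ≈ 0.6293, P(conservative) ≈ 0.1236
After 'raise': normaliser = 0.9·0.2471 + 0.75·0.6293 + 0.45·0.1236; P(aggressive) ≈ 0.2966, P(balanced) ≈ 0.6293, P(conservative) ≈ 0.0741

0.297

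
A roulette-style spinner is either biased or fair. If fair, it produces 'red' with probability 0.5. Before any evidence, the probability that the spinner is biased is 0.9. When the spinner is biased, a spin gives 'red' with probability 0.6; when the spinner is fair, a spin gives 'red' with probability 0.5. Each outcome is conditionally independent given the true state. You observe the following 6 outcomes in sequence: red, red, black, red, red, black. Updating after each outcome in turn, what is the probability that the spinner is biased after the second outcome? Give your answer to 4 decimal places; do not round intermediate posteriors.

0.9284

Each posterior becomes the prior for the next update.
After 'red': P(biased) = 0.6·0.9000 / (0.6·0.9000 + 0.5·0.1000) ≈ 0.9153
After 'red': P(biased) = 0.6·0.9153 / (0.6·0.9153 + 0.5·0.0847) ≈ 0.9284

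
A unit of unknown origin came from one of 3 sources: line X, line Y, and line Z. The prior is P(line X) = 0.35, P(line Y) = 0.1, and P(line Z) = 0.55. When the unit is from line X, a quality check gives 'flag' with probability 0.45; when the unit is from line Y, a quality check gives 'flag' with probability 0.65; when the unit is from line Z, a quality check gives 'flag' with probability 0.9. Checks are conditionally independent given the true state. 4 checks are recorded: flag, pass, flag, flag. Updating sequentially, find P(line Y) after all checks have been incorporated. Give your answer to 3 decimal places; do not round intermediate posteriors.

After 'flag': normaliser = 0.45·0.3500 + 0.65·0.1000 + 0.9·0.5500; P(line X) ≈ 0.2195, P(line Y) ≈ 0.0906, P(line Z) ≈ 0.6899
After 'pass': normaliser = 0.55·0.2195 + 0.35·0.0906 + 0.1·0.6899; P(line X) ≈ 0.5452, P(line Y) ≈ 0.1432, P(line Z) ≈ 0.3116
After 'flag': normaliser = 0.45·0.5452 + 0.65·0.1432 + 0.9·0.3116; P(line X) ≈ 0.3965, P(line Y) ≈ 0.1504, P(line Z) ≈ 0.4531
After 'flag': normaliser = 0.45·0.3965 + 0.65·0.1504 + 0.9·0.4531; P(line X) ≈ 0.2608, P(line Y) ≈ 0.1429, P(line Z) ≈ 0.5962

0.143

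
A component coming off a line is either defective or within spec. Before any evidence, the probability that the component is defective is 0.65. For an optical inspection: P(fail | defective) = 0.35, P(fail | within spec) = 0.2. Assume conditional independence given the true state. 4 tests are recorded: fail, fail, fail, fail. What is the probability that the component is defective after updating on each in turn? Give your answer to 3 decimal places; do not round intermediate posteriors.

0.946

After 'fail': P(defective) = 0.35·0.6500 / (0.35·0.6500 + 0.2·0.3500) ≈ 0.7647
After 'fail': P(defective) = 0.35·0.7647 / (0.35·0.7647 + 0.2·0.2353) ≈ 0.8505
After 'fail': P(defective) = 0.35·0.8505 / (0.35·0.8505 + 0.2·0.1495) ≈ 0.9087
After 'fail': P(defective) = 0.35·0.9087 / (0.35·0.9087 + 0.2·0.0913) ≈ 0.9457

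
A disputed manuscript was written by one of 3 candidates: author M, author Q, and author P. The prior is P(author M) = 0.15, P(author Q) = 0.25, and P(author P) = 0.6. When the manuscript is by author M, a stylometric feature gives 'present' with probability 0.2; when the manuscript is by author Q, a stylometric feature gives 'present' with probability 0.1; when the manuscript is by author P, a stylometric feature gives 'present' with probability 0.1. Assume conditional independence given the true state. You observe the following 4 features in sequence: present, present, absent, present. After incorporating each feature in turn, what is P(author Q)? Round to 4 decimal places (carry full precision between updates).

After 'present': normaliser = 0.2·0.1500 + 0.1·0.2500 + 0.1·0.6000; P(author M) ≈ 0.2609, P(author Q) ≈ 0.2174, P(author P) ≈ 0.5217
After 'present': normaliser = 0.2·0.2609 + 0.1·0.2174 + 0.1·0.5217; P(author M) ≈ 0.4138, P(author Q) ≈ 0.1724, P(author P) ≈ 0.4138
After 'absent': normaliser = 0.8·0.4138 + 0.9·0.1724 + 0.9·0.4138; P(author M) ≈ 0.3855, P(author Q) ≈ 0.1807, P(author P) ≈ 0.4337
After 'present': normaliser = 0.2·0.3855 + 0.1·0.1807 + 0.1·0.4337; P(author M) ≈ 0.5565, P(author Q) ≈ 0.1304, P(author P) ≈ 0.3130

0.1304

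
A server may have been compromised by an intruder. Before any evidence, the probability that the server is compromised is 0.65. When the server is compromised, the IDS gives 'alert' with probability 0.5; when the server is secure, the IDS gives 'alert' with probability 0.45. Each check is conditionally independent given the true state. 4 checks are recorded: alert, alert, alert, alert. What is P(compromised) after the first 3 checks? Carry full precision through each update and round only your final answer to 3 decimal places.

After 'alert': P(compromised) = 0.5·0.6500 / (0.5·0.6500 + 0.45·0.3500) ≈ 0.6736
After 'alert': P(compromised) = 0.5·0.6736 / (0.5·0.6736 + 0.45·0.3264) ≈ 0.6963
After 'alert': P(compromised) = 0.5·0.6963 / (0.5·0.6963 + 0.45·0.3037) ≈ 0.7181

0.718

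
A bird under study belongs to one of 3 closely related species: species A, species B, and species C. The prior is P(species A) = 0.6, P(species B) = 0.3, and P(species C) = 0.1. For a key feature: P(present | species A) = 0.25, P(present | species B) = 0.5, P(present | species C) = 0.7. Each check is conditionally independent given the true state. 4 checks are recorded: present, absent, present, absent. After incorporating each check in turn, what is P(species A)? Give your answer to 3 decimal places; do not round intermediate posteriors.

0.477

After 'present': normaliser = 0.25·0.6000 + 0.5·0.3000 + 0.7·0.1000; P(species A) ≈ 0.4054, P(species B) ≈ 0.4054, P(species C) ≈ 0.1892
After 'absent': normaliser = 0.75·0.4054 + 0.5·0.4054 + 0.3·0.1892; P(species A) ≈ 0.5396, P(species B) ≈ 0.3597, P(species C) ≈ 0.1007
After 'present': normaliser = 0.25·0.5396 + 0.5·0.3597 + 0.7·0.1007; P(species A) ≈ 0.3501, P(species B) ≈ 0.4669, P(species C) ≈ 0.1830
After 'absent': normaliser = 0.75·0.3501 + 0.5·0.4669 + 0.3·0.1830; P(species A) ≈ 0.4767, P(species B) ≈ 0.4237, P(species C) ≈ 0.0997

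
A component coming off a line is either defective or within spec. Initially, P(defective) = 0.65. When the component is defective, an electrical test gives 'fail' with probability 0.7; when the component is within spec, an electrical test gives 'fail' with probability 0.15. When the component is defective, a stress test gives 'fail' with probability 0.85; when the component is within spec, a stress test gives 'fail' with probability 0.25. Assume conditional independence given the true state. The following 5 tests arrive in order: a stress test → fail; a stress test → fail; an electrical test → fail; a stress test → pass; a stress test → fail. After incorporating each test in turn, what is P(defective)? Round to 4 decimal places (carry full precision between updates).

After a stress test='fail': P(defective) = 0.85·0.6500 / (0.85·0.6500 + 0.25·0.3500) ≈ 0.8633
After a stress test='fail': P(defective) = 0.85·0.8633 / (0.85·0.8633 + 0.25·0.1367) ≈ 0.9555
After an electrical test='fail': P(defective) = 0.7·0.9555 / (0.7·0.9555 + 0.15·0.0445) ≈ 0.9901
After a stress test='pass': P(defective) = 0.15·0.9901 / (0.15·0.9901 + 0.75·0.0099) ≈ 0.9525
After a stress test='fail': P(defective) = 0.85·0.9525 / (0.85·0.9525 + 0.25·0.0475) ≈ 0.9855

0.9855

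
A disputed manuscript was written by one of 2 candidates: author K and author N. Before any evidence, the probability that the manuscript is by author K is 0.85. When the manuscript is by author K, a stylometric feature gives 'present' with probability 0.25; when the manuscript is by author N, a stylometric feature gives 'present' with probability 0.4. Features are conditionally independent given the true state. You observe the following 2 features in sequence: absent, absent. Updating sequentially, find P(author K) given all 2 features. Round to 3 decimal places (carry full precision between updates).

0.899

After 'absent': P(author K) = 0.75·0.8500 / (0.75·0.8500 + 0.6·0.1500) ≈ 0.8763
After 'absent': P(author K) = 0.75·0.8763 / (0.75·0.8763 + 0.6·0.1237) ≈ 0.8985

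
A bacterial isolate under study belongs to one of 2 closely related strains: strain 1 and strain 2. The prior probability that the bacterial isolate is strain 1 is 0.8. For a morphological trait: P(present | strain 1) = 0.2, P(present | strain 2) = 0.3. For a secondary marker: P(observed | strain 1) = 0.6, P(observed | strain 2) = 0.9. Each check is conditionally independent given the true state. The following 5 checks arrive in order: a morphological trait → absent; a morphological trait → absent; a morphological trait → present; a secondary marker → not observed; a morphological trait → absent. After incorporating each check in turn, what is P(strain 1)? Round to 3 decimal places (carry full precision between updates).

After a morphological trait='absent': P(strain 1) = 0.8·0.8000 / (0.8·0.8000 + 0.7·0.2000) ≈ 0.8205
After a morphological trait='absent': P(strain 1) = 0.8·0.8205 / (0.8·0.8205 + 0.7·0.1795) ≈ 0.8393
After a morphological trait='present': P(strain 1) = 0.2·0.8393 / (0.2·0.8393 + 0.3·0.1607) ≈ 0.7769
After a secondary marker='not observed': P(strain 1) = 0.4·0.7769 / (0.4·0.7769 + 0.1·0.2231) ≈ 0.9330
After a morphological trait='absent': P(strain 1) = 0.8·0.9330 / (0.8·0.9330 + 0.7·0.0670) ≈ 0.9409

0.941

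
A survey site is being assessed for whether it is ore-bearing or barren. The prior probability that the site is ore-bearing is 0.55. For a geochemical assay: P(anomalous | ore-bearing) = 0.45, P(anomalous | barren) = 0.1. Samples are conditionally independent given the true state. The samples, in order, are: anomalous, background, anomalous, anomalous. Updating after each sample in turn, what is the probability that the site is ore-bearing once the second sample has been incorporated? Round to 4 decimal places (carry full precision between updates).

0.7707

Apply Bayes' rule sequentially, carrying P(ore) forward.
After 'anomalous': P(ore) = 0.45·0.5500 / (0.45·0.5500 + 0.1·0.4500) ≈ 0.8462
After 'background': P(ore) = 0.55·0.8462 / (0.55·0.8462 + 0.9·0.1538) ≈ 0.7707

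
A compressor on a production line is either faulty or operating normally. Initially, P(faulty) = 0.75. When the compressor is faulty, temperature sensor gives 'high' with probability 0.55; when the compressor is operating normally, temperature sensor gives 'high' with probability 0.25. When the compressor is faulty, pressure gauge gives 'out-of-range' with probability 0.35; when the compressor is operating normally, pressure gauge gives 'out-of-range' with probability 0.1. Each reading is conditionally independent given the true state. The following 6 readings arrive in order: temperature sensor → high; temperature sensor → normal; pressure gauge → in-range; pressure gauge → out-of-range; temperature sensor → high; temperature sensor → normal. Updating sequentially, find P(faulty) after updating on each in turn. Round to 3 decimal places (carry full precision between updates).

0.930

After temperature sensor='high': P(faulty) = 0.55·0.7500 / (0.55·0.7500 + 0.25·0.2500) ≈ 0.8684
After temperature sensor='normal': P(faulty) = 0.45·0.8684 / (0.45·0.8684 + 0.75·0.1316) ≈ 0.7984
After pressure gauge='in-range': P(faulty) = 0.65·0.7984 / (0.65·0.7984 + 0.9·0.2016) ≈ 0.7409
After pressure gauge='out-of-range': P(faulty) = 0.35·0.7409 / (0.35·0.7409 + 0.1·0.2591) ≈ 0.9092
After temperature sensor='high': P(faulty) = 0.55·0.9092 / (0.55·0.9092 + 0.25·0.0908) ≈ 0.9566
After temperature sensor='normal': P(faulty) = 0.45·0.9566 / (0.45·0.9566 + 0.75·0.0434) ≈ 0.9296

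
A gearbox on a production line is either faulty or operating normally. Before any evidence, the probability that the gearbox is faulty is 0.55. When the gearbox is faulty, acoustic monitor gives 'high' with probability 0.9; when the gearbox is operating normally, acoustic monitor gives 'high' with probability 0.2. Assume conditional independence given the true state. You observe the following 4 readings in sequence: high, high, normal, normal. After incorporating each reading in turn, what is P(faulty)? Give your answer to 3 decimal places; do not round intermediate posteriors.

After 'high': P(faulty) = 0.9·0.5500 / (0.9·0.5500 + 0.2·0.4500) ≈ 0.8462
After 'high': P(faulty) = 0.9·0.8462 / (0.9·0.8462 + 0.2·0.1538) ≈ 0.9612
After 'normal': P(faulty) = 0.1·0.9612 / (0.1·0.9612 + 0.8·0.0388) ≈ 0.7557
After 'normal': P(faulty) = 0.1·0.7557 / (0.1·0.7557 + 0.8·0.2443) ≈ 0.2789

0.279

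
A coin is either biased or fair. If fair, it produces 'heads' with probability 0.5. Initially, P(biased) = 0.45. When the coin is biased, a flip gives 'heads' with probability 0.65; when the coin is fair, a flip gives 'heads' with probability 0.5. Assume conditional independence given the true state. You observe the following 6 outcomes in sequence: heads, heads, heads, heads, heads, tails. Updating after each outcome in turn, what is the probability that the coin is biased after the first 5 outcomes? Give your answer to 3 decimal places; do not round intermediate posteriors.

After 'heads': P(biased) = 0.65·0.4500 / (0.65·0.4500 + 0.5·0.5500) ≈ 0.5154
After 'heads': P(biased) = 0.65·0.5154 / (0.65·0.5154 + 0.5·0.4846) ≈ 0.5803
After 'heads': P(biased) = 0.65·0.5803 / (0.65·0.5803 + 0.5·0.4197) ≈ 0.6425
After 'heads': P(biased) = 0.65·0.6425 / (0.65·0.6425 + 0.5·0.3575) ≈ 0.7003
After 'heads': P(biased) = 0.65·0.7003 / (0.65·0.7003 + 0.5·0.2997) ≈ 0.7523

0.752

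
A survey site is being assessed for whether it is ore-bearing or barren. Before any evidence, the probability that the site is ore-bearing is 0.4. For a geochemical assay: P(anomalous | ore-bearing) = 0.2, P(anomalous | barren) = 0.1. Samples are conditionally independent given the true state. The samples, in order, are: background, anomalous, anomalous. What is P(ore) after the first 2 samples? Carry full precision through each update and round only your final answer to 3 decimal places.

0.542

Apply Bayes' rule sequentially, carrying P(ore) forward.
After 'background': P(ore) = 0.8·0.4000 / (0.8·0.4000 + 0.9·0.6000) ≈ 0.3721
After 'anomalous': P(ore) = 0.2·0.3721 / (0.2·0.3721 + 0.1·0.6279) ≈ 0.5424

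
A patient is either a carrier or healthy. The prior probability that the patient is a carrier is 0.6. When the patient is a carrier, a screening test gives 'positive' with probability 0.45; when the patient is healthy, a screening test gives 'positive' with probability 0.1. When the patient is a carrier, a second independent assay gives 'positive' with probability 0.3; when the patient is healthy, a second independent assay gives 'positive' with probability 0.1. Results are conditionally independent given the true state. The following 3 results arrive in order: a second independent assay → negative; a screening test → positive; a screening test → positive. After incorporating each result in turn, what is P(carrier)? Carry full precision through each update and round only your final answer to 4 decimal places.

Apply Bayes' rule sequentially, carrying P(carrier) forward.
After a second independent assay='negative': P(carrier) = 0.7·0.6000 / (0.7·0.6000 + 0.9·0.4000) ≈ 0.5385
After a screening test='positive': P(carrier) = 0.45·0.5385 / (0.45·0.5385 + 0.1·0.4615) ≈ 0.8400
After a screening test='positive': P(carrier) = 0.45·0.8400 / (0.45·0.8400 + 0.1·0.1600) ≈ 0.9594

0.9594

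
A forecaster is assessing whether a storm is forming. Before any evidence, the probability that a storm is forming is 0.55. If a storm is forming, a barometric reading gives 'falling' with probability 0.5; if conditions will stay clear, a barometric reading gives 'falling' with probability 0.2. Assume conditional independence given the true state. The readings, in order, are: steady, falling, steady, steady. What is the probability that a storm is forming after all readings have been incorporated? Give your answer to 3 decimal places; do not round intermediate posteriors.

After 'steady': P(storm) = 0.5·0.5500 / (0.5·0.5500 + 0.8·0.4500) ≈ 0.4331
After 'falling': P(storm) = 0.5·0.4331 / (0.5·0.4331 + 0.2·0.5669) ≈ 0.6563
After 'steady': P(storm) = 0.5·0.6563 / (0.5·0.6563 + 0.8·0.3437) ≈ 0.5441
After 'steady': P(storm) = 0.5·0.5441 / (0.5·0.5441 + 0.8·0.4559) ≈ 0.4273

0.427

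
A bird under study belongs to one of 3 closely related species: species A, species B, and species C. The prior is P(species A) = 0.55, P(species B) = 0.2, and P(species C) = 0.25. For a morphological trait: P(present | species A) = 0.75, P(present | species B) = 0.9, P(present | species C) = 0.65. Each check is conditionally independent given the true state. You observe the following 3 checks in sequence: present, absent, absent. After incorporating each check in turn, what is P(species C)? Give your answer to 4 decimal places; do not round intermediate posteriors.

0.4192

After 'present': normaliser = 0.75·0.5500 + 0.9·0.2000 + 0.65·0.2500; P(species A) ≈ 0.5464, P(species B) ≈ 0.2384, P(species C) ≈ 0.2152
After 'absent': normaliser = 0.25·0.5464 + 0.1·0.2384 + 0.35·0.2152; P(species A) ≈ 0.5794, P(species B) ≈ 0.1011, P(species C) ≈ 0.3195
After 'absent': normaliser = 0.25·0.5794 + 0.1·0.1011 + 0.35·0.3195; P(species A) ≈ 0.5429, P(species B) ≈ 0.0379, P(species C) ≈ 0.4192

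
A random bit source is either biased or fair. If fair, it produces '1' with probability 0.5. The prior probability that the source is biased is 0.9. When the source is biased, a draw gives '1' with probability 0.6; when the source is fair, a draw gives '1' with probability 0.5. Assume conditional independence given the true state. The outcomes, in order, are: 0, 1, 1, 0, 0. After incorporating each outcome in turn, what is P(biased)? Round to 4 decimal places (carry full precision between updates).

0.8690

After '0': P(biased) = 0.4·0.9000 / (0.4·0.9000 + 0.5·0.1000) ≈ 0.8780
After '1': P(biased) = 0.6·0.8780 / (0.6·0.8780 + 0.5·0.1220) ≈ 0.8963
After '1': P(biased) = 0.6·0.8963 / (0.6·0.8963 + 0.5·0.1037) ≈ 0.9120
After '0': P(biased) = 0.4·0.9120 / (0.4·0.9120 + 0.5·0.0880) ≈ 0.8924
After '0': P(biased) = 0.4·0.8924 / (0.4·0.8924 + 0.5·0.1076) ≈ 0.8690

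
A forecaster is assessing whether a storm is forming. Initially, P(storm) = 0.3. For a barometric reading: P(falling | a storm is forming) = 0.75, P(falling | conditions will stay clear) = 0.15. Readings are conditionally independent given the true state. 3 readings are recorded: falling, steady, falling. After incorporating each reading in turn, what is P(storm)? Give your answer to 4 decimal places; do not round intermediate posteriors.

0.7591

After 'falling': P(storm) = 0.75·0.3000 / (0.75·0.3000 + 0.15·0.7000) ≈ 0.6818
After 'steady': P(storm) = 0.25·0.6818 / (0.25·0.6818 + 0.85·0.3182) ≈ 0.3866
After 'falling': P(storm) = 0.75·0.3866 / (0.75·0.3866 + 0.15·0.6134) ≈ 0.7591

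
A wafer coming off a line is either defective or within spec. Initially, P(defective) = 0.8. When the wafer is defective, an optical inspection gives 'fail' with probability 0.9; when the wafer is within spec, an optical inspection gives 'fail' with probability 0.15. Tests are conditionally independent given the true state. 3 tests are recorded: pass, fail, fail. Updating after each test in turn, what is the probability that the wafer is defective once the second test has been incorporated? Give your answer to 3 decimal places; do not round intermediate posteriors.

0.738

Each posterior becomes the prior for the next update.
After 'pass': P(defective) = 0.1·0.8000 / (0.1·0.8000 + 0.85·0.2000) ≈ 0.3200
After 'fail': P(defective) = 0.9·0.3200 / (0.9·0.3200 + 0.15·0.6800) ≈ 0.7385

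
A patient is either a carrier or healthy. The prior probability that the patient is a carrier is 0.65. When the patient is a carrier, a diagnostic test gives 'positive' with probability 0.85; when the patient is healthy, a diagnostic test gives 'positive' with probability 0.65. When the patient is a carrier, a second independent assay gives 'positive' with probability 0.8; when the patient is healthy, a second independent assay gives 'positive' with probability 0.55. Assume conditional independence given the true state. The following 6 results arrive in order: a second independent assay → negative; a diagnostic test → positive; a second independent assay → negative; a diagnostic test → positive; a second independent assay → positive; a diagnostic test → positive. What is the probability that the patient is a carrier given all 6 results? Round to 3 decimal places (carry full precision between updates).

0.544

After a second independent assay='negative': P(carrier) = 0.2·0.6500 / (0.2·0.6500 + 0.45·0.3500) ≈ 0.4522
After a diagnostic test='positive': P(carrier) = 0.85·0.4522 / (0.85·0.4522 + 0.65·0.5478) ≈ 0.5191
After a second independent assay='negative': P(carrier) = 0.2·0.5191 / (0.2·0.5191 + 0.45·0.4809) ≈ 0.3242
After a diagnostic test='positive': P(carrier) = 0.85·0.3242 / (0.85·0.3242 + 0.65·0.6758) ≈ 0.3855
After a second independent assay='positive': P(carrier) = 0.8·0.3855 / (0.8·0.3855 + 0.55·0.6145) ≈ 0.4771
After a diagnostic test='positive': P(carrier) = 0.85·0.4771 / (0.85·0.4771 + 0.65·0.5229) ≈ 0.5441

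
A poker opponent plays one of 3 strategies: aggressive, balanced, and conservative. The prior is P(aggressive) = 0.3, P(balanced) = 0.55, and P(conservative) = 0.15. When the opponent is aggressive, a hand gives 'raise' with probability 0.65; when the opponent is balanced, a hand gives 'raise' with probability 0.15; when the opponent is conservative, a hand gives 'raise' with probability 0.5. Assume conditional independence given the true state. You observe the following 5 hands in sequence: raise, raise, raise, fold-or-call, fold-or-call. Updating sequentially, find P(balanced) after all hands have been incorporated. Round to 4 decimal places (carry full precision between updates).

After 'raise': normaliser = 0.65·0.3000 + 0.15·0.5500 + 0.5·0.1500; P(aggressive) ≈ 0.5532, P(balanced) ≈ 0.2340, P(conservative) ≈ 0.2128
After 'raise': normaliser = 0.65·0.5532 + 0.15·0.2340 + 0.5·0.2128; P(aggressive) ≈ 0.7176, P(balanced) ≈ 0.0701, P(conservative) ≈ 0.2123
After 'raise': normaliser = 0.65·0.7176 + 0.15·0.0701 + 0.5·0.2123; P(aggressive) ≈ 0.7999, P(balanced) ≈ 0.0180, P(conservative) ≈ 0.1820
After 'fold-or-call': normaliser = 0.35·0.7999 + 0.85·0.0180 + 0.5·0.1820; P(aggressive) ≈ 0.7247, P(balanced) ≈ 0.0397, P(conservative) ≈ 0.2356
After 'fold-or-call': normaliser = 0.35·0.7247 + 0.85·0.0397 + 0.5·0.2356; P(aggressive) ≈ 0.6260, P(balanced) ≈ 0.0832, P(conservative) ≈ 0.2908

0.0832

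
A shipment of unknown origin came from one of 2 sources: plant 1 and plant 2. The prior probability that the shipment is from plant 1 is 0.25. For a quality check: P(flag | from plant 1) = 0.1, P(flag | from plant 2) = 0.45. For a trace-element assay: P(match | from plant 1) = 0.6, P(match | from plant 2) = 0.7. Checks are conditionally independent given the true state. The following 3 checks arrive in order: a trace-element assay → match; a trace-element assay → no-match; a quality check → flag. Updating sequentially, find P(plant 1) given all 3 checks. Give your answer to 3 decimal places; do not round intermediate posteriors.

After a trace-element assay='match': P(plant 1) = 0.6·0.2500 / (0.6·0.2500 + 0.7·0.7500) ≈ 0.2222
After a trace-element assay='no-match': P(plant 1) = 0.4·0.2222 / (0.4·0.2222 + 0.3·0.7778) ≈ 0.2759
After a quality check='flag': P(plant 1) = 0.1·0.2759 / (0.1·0.2759 + 0.45·0.7241) ≈ 0.0780

0.078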